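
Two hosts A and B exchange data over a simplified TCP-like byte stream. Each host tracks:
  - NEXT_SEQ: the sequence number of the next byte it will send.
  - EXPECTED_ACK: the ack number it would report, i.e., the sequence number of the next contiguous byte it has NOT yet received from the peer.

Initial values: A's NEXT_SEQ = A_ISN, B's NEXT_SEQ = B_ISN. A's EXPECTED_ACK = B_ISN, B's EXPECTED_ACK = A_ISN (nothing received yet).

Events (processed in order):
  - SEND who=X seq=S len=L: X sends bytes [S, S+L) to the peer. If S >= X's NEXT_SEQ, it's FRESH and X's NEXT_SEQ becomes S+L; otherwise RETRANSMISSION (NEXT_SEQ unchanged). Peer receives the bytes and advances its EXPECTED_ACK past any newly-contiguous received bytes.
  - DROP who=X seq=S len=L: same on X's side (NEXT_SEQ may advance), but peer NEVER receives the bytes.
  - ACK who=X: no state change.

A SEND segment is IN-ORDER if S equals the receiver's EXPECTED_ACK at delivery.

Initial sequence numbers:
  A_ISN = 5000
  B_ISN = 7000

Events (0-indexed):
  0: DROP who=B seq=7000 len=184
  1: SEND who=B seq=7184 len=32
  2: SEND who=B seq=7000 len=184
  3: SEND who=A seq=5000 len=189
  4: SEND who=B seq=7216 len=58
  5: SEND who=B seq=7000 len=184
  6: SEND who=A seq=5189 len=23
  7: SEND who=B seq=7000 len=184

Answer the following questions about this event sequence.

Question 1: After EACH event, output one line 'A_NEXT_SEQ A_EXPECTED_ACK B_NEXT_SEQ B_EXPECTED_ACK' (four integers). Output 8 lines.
5000 7000 7184 5000
5000 7000 7216 5000
5000 7216 7216 5000
5189 7216 7216 5189
5189 7274 7274 5189
5189 7274 7274 5189
5212 7274 7274 5212
5212 7274 7274 5212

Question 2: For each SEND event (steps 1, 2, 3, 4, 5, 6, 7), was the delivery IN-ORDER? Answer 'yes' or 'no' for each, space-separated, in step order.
Step 1: SEND seq=7184 -> out-of-order
Step 2: SEND seq=7000 -> in-order
Step 3: SEND seq=5000 -> in-order
Step 4: SEND seq=7216 -> in-order
Step 5: SEND seq=7000 -> out-of-order
Step 6: SEND seq=5189 -> in-order
Step 7: SEND seq=7000 -> out-of-order

Answer: no yes yes yes no yes no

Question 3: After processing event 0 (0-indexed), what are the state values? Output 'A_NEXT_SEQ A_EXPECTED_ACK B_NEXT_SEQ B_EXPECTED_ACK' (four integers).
After event 0: A_seq=5000 A_ack=7000 B_seq=7184 B_ack=5000

5000 7000 7184 5000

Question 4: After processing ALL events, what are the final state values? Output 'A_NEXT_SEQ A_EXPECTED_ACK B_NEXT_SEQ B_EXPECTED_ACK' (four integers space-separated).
Answer: 5212 7274 7274 5212

Derivation:
After event 0: A_seq=5000 A_ack=7000 B_seq=7184 B_ack=5000
After event 1: A_seq=5000 A_ack=7000 B_seq=7216 B_ack=5000
After event 2: A_seq=5000 A_ack=7216 B_seq=7216 B_ack=5000
After event 3: A_seq=5189 A_ack=7216 B_seq=7216 B_ack=5189
After event 4: A_seq=5189 A_ack=7274 B_seq=7274 B_ack=5189
After event 5: A_seq=5189 A_ack=7274 B_seq=7274 B_ack=5189
After event 6: A_seq=5212 A_ack=7274 B_seq=7274 B_ack=5212
After event 7: A_seq=5212 A_ack=7274 B_seq=7274 B_ack=5212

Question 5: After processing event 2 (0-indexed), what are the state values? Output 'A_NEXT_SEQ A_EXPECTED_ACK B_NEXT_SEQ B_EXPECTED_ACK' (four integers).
After event 0: A_seq=5000 A_ack=7000 B_seq=7184 B_ack=5000
After event 1: A_seq=5000 A_ack=7000 B_seq=7216 B_ack=5000
After event 2: A_seq=5000 A_ack=7216 B_seq=7216 B_ack=5000

5000 7216 7216 5000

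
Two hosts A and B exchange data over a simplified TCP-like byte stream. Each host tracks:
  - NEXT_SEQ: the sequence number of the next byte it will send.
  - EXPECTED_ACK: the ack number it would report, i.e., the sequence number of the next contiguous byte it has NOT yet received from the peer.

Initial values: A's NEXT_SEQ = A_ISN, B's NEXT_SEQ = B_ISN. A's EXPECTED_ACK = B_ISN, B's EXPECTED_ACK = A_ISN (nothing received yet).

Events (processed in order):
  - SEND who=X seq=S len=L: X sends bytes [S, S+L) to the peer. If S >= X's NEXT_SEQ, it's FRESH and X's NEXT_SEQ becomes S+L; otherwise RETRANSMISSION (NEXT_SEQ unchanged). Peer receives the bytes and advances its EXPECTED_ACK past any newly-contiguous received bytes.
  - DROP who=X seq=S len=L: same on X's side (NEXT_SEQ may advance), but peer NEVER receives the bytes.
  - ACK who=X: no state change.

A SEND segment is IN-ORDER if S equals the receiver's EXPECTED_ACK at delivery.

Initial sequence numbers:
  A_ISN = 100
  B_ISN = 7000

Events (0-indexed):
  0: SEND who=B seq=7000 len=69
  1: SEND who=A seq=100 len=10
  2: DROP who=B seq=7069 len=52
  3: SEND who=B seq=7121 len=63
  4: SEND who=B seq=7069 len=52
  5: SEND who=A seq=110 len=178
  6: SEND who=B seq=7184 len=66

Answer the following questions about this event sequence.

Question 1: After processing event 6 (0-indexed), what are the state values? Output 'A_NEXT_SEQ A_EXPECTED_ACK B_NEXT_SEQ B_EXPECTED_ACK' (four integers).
After event 0: A_seq=100 A_ack=7069 B_seq=7069 B_ack=100
After event 1: A_seq=110 A_ack=7069 B_seq=7069 B_ack=110
After event 2: A_seq=110 A_ack=7069 B_seq=7121 B_ack=110
After event 3: A_seq=110 A_ack=7069 B_seq=7184 B_ack=110
After event 4: A_seq=110 A_ack=7184 B_seq=7184 B_ack=110
After event 5: A_seq=288 A_ack=7184 B_seq=7184 B_ack=288
After event 6: A_seq=288 A_ack=7250 B_seq=7250 B_ack=288

288 7250 7250 288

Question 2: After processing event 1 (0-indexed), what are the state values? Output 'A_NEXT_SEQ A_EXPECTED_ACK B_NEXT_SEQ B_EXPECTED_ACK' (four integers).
After event 0: A_seq=100 A_ack=7069 B_seq=7069 B_ack=100
After event 1: A_seq=110 A_ack=7069 B_seq=7069 B_ack=110

110 7069 7069 110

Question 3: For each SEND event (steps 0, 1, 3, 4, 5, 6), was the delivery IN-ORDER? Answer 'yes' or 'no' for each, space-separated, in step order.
Step 0: SEND seq=7000 -> in-order
Step 1: SEND seq=100 -> in-order
Step 3: SEND seq=7121 -> out-of-order
Step 4: SEND seq=7069 -> in-order
Step 5: SEND seq=110 -> in-order
Step 6: SEND seq=7184 -> in-order

Answer: yes yes no yes yes yes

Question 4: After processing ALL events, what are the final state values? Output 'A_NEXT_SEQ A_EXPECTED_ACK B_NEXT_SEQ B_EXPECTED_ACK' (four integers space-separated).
Answer: 288 7250 7250 288

Derivation:
After event 0: A_seq=100 A_ack=7069 B_seq=7069 B_ack=100
After event 1: A_seq=110 A_ack=7069 B_seq=7069 B_ack=110
After event 2: A_seq=110 A_ack=7069 B_seq=7121 B_ack=110
After event 3: A_seq=110 A_ack=7069 B_seq=7184 B_ack=110
After event 4: A_seq=110 A_ack=7184 B_seq=7184 B_ack=110
After event 5: A_seq=288 A_ack=7184 B_seq=7184 B_ack=288
After event 6: A_seq=288 A_ack=7250 B_seq=7250 B_ack=288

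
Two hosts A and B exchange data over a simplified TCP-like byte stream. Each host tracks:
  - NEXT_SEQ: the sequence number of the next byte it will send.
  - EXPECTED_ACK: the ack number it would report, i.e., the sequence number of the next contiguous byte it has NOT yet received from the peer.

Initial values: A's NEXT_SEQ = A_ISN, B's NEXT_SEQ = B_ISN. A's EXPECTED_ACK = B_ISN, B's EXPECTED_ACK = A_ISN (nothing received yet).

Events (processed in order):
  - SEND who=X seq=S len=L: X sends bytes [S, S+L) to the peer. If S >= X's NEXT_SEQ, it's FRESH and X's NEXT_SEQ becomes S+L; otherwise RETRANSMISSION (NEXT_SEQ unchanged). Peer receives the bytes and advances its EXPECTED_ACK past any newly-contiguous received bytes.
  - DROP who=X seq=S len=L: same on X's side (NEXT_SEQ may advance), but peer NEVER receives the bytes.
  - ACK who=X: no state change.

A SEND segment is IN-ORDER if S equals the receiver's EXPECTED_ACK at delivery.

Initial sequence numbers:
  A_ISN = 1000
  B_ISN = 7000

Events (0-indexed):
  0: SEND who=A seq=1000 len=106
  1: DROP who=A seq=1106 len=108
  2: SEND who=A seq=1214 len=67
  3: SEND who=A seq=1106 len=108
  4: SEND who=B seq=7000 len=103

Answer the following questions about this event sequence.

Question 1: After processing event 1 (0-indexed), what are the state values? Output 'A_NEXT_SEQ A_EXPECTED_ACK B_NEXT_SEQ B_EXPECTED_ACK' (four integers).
After event 0: A_seq=1106 A_ack=7000 B_seq=7000 B_ack=1106
After event 1: A_seq=1214 A_ack=7000 B_seq=7000 B_ack=1106

1214 7000 7000 1106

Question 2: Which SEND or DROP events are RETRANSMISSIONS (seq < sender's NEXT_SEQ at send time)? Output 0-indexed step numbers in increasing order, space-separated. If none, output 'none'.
Answer: 3

Derivation:
Step 0: SEND seq=1000 -> fresh
Step 1: DROP seq=1106 -> fresh
Step 2: SEND seq=1214 -> fresh
Step 3: SEND seq=1106 -> retransmit
Step 4: SEND seq=7000 -> fresh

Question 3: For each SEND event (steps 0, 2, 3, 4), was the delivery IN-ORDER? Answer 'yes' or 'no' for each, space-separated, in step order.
Step 0: SEND seq=1000 -> in-order
Step 2: SEND seq=1214 -> out-of-order
Step 3: SEND seq=1106 -> in-order
Step 4: SEND seq=7000 -> in-order

Answer: yes no yes yes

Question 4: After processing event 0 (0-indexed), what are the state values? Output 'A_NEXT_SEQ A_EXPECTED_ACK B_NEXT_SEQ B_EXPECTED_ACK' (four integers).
After event 0: A_seq=1106 A_ack=7000 B_seq=7000 B_ack=1106

1106 7000 7000 1106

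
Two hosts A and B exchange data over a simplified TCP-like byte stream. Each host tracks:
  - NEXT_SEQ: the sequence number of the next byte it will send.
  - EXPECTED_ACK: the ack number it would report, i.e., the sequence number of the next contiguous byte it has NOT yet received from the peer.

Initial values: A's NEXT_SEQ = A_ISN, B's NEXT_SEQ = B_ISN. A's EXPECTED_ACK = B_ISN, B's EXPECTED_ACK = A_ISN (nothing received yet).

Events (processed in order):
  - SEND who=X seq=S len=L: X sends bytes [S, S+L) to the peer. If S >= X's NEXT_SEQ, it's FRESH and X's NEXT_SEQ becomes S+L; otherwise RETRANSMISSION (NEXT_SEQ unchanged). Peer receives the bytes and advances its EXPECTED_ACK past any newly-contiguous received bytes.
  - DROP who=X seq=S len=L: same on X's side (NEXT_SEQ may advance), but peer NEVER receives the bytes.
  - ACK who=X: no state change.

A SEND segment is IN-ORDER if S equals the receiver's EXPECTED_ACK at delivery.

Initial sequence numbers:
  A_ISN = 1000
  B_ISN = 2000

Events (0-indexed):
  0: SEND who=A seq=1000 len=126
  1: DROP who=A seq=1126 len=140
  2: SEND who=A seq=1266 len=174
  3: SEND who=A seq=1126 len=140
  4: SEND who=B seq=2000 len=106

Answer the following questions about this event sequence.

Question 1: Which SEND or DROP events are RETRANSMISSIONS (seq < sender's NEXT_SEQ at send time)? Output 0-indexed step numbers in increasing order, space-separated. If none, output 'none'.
Step 0: SEND seq=1000 -> fresh
Step 1: DROP seq=1126 -> fresh
Step 2: SEND seq=1266 -> fresh
Step 3: SEND seq=1126 -> retransmit
Step 4: SEND seq=2000 -> fresh

Answer: 3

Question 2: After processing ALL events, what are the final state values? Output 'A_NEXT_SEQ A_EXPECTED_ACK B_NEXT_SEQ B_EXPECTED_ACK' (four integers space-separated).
After event 0: A_seq=1126 A_ack=2000 B_seq=2000 B_ack=1126
After event 1: A_seq=1266 A_ack=2000 B_seq=2000 B_ack=1126
After event 2: A_seq=1440 A_ack=2000 B_seq=2000 B_ack=1126
After event 3: A_seq=1440 A_ack=2000 B_seq=2000 B_ack=1440
After event 4: A_seq=1440 A_ack=2106 B_seq=2106 B_ack=1440

Answer: 1440 2106 2106 1440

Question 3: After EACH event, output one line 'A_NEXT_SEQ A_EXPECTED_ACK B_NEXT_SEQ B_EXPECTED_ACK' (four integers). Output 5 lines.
1126 2000 2000 1126
1266 2000 2000 1126
1440 2000 2000 1126
1440 2000 2000 1440
1440 2106 2106 1440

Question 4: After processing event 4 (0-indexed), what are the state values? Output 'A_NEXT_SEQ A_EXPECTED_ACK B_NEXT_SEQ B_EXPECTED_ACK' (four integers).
After event 0: A_seq=1126 A_ack=2000 B_seq=2000 B_ack=1126
After event 1: A_seq=1266 A_ack=2000 B_seq=2000 B_ack=1126
After event 2: A_seq=1440 A_ack=2000 B_seq=2000 B_ack=1126
After event 3: A_seq=1440 A_ack=2000 B_seq=2000 B_ack=1440
After event 4: A_seq=1440 A_ack=2106 B_seq=2106 B_ack=1440

1440 2106 2106 1440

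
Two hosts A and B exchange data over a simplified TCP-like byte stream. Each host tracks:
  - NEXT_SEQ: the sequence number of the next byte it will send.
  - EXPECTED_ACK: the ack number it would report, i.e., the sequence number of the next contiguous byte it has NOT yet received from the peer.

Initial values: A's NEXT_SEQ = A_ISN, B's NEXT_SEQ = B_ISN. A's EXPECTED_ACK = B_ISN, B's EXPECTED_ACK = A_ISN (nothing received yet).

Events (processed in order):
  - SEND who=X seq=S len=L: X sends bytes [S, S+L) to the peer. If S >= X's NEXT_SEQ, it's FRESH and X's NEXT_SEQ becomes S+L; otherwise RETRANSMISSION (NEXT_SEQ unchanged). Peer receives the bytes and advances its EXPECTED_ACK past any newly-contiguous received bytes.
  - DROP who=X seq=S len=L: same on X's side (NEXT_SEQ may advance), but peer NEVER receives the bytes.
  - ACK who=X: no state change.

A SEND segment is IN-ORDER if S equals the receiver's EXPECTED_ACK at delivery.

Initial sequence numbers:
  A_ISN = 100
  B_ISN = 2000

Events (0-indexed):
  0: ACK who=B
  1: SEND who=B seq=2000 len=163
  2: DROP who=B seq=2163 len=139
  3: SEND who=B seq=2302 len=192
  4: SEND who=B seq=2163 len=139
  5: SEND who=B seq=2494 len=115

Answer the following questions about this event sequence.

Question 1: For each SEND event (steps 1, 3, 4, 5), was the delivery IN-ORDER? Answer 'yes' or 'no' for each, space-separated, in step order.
Answer: yes no yes yes

Derivation:
Step 1: SEND seq=2000 -> in-order
Step 3: SEND seq=2302 -> out-of-order
Step 4: SEND seq=2163 -> in-order
Step 5: SEND seq=2494 -> in-order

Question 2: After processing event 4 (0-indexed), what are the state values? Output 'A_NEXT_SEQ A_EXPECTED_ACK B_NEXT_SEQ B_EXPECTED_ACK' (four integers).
After event 0: A_seq=100 A_ack=2000 B_seq=2000 B_ack=100
After event 1: A_seq=100 A_ack=2163 B_seq=2163 B_ack=100
After event 2: A_seq=100 A_ack=2163 B_seq=2302 B_ack=100
After event 3: A_seq=100 A_ack=2163 B_seq=2494 B_ack=100
After event 4: A_seq=100 A_ack=2494 B_seq=2494 B_ack=100

100 2494 2494 100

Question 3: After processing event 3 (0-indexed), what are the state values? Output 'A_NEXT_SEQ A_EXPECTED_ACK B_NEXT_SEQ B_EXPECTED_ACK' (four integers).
After event 0: A_seq=100 A_ack=2000 B_seq=2000 B_ack=100
After event 1: A_seq=100 A_ack=2163 B_seq=2163 B_ack=100
After event 2: A_seq=100 A_ack=2163 B_seq=2302 B_ack=100
After event 3: A_seq=100 A_ack=2163 B_seq=2494 B_ack=100

100 2163 2494 100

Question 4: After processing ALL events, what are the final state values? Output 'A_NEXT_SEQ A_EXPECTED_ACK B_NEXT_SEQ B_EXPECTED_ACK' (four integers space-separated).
After event 0: A_seq=100 A_ack=2000 B_seq=2000 B_ack=100
After event 1: A_seq=100 A_ack=2163 B_seq=2163 B_ack=100
After event 2: A_seq=100 A_ack=2163 B_seq=2302 B_ack=100
After event 3: A_seq=100 A_ack=2163 B_seq=2494 B_ack=100
After event 4: A_seq=100 A_ack=2494 B_seq=2494 B_ack=100
After event 5: A_seq=100 A_ack=2609 B_seq=2609 B_ack=100

Answer: 100 2609 2609 100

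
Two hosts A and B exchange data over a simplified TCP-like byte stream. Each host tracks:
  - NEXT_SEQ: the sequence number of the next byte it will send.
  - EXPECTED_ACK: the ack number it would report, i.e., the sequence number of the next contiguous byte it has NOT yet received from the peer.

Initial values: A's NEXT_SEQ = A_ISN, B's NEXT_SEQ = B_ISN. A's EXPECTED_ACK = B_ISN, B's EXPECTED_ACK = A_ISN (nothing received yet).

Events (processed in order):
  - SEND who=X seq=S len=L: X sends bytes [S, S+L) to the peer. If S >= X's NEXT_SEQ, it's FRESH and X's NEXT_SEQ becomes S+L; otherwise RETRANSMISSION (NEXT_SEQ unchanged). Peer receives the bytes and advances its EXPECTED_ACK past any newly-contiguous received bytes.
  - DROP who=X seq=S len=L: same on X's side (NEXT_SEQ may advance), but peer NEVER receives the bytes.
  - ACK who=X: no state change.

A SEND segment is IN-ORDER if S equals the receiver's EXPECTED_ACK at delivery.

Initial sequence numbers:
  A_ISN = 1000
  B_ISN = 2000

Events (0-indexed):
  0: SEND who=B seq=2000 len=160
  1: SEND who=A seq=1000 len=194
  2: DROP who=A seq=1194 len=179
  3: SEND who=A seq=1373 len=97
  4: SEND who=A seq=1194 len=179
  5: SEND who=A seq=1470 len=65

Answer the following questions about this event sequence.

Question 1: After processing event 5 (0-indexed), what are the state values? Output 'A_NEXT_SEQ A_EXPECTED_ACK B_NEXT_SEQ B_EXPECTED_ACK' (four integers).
After event 0: A_seq=1000 A_ack=2160 B_seq=2160 B_ack=1000
After event 1: A_seq=1194 A_ack=2160 B_seq=2160 B_ack=1194
After event 2: A_seq=1373 A_ack=2160 B_seq=2160 B_ack=1194
After event 3: A_seq=1470 A_ack=2160 B_seq=2160 B_ack=1194
After event 4: A_seq=1470 A_ack=2160 B_seq=2160 B_ack=1470
After event 5: A_seq=1535 A_ack=2160 B_seq=2160 B_ack=1535

1535 2160 2160 1535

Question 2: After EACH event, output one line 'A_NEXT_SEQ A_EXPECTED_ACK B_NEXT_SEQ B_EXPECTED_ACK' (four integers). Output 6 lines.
1000 2160 2160 1000
1194 2160 2160 1194
1373 2160 2160 1194
1470 2160 2160 1194
1470 2160 2160 1470
1535 2160 2160 1535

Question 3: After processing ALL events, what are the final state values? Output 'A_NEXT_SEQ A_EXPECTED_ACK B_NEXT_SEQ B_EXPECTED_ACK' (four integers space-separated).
Answer: 1535 2160 2160 1535

Derivation:
After event 0: A_seq=1000 A_ack=2160 B_seq=2160 B_ack=1000
After event 1: A_seq=1194 A_ack=2160 B_seq=2160 B_ack=1194
After event 2: A_seq=1373 A_ack=2160 B_seq=2160 B_ack=1194
After event 3: A_seq=1470 A_ack=2160 B_seq=2160 B_ack=1194
After event 4: A_seq=1470 A_ack=2160 B_seq=2160 B_ack=1470
After event 5: A_seq=1535 A_ack=2160 B_seq=2160 B_ack=1535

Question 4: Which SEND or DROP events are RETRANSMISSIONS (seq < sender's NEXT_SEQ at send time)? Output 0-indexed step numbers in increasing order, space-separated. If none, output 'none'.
Answer: 4

Derivation:
Step 0: SEND seq=2000 -> fresh
Step 1: SEND seq=1000 -> fresh
Step 2: DROP seq=1194 -> fresh
Step 3: SEND seq=1373 -> fresh
Step 4: SEND seq=1194 -> retransmit
Step 5: SEND seq=1470 -> fresh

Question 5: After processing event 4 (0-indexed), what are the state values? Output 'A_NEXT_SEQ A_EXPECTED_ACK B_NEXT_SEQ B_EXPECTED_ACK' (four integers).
After event 0: A_seq=1000 A_ack=2160 B_seq=2160 B_ack=1000
After event 1: A_seq=1194 A_ack=2160 B_seq=2160 B_ack=1194
After event 2: A_seq=1373 A_ack=2160 B_seq=2160 B_ack=1194
After event 3: A_seq=1470 A_ack=2160 B_seq=2160 B_ack=1194
After event 4: A_seq=1470 A_ack=2160 B_seq=2160 B_ack=1470

1470 2160 2160 1470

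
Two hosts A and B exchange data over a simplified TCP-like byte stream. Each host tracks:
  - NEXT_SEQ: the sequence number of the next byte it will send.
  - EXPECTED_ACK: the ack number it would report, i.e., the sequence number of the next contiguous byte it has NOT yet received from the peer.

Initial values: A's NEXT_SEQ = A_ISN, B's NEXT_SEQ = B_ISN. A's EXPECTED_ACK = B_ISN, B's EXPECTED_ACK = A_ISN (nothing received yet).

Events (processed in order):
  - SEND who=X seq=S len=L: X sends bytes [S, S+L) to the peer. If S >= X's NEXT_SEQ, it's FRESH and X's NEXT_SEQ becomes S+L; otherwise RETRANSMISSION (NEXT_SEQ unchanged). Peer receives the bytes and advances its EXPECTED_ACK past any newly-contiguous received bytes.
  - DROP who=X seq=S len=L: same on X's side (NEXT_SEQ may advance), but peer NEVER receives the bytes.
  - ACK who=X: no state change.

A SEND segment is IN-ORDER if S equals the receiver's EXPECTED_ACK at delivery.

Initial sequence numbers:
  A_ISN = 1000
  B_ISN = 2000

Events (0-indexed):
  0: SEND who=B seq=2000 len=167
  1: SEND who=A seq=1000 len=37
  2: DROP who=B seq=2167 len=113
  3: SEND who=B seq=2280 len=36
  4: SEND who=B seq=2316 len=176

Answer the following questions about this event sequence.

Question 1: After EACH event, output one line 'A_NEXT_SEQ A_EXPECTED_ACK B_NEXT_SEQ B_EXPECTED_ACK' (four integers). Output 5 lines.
1000 2167 2167 1000
1037 2167 2167 1037
1037 2167 2280 1037
1037 2167 2316 1037
1037 2167 2492 1037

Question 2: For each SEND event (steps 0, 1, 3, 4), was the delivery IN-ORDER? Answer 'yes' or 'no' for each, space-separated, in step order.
Step 0: SEND seq=2000 -> in-order
Step 1: SEND seq=1000 -> in-order
Step 3: SEND seq=2280 -> out-of-order
Step 4: SEND seq=2316 -> out-of-order

Answer: yes yes no no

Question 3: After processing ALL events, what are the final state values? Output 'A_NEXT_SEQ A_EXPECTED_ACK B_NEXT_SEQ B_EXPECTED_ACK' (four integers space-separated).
Answer: 1037 2167 2492 1037

Derivation:
After event 0: A_seq=1000 A_ack=2167 B_seq=2167 B_ack=1000
After event 1: A_seq=1037 A_ack=2167 B_seq=2167 B_ack=1037
After event 2: A_seq=1037 A_ack=2167 B_seq=2280 B_ack=1037
After event 3: A_seq=1037 A_ack=2167 B_seq=2316 B_ack=1037
After event 4: A_seq=1037 A_ack=2167 B_seq=2492 B_ack=1037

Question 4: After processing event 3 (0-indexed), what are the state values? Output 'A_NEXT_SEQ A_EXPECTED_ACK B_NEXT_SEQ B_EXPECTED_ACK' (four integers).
After event 0: A_seq=1000 A_ack=2167 B_seq=2167 B_ack=1000
After event 1: A_seq=1037 A_ack=2167 B_seq=2167 B_ack=1037
After event 2: A_seq=1037 A_ack=2167 B_seq=2280 B_ack=1037
After event 3: A_seq=1037 A_ack=2167 B_seq=2316 B_ack=1037

1037 2167 2316 1037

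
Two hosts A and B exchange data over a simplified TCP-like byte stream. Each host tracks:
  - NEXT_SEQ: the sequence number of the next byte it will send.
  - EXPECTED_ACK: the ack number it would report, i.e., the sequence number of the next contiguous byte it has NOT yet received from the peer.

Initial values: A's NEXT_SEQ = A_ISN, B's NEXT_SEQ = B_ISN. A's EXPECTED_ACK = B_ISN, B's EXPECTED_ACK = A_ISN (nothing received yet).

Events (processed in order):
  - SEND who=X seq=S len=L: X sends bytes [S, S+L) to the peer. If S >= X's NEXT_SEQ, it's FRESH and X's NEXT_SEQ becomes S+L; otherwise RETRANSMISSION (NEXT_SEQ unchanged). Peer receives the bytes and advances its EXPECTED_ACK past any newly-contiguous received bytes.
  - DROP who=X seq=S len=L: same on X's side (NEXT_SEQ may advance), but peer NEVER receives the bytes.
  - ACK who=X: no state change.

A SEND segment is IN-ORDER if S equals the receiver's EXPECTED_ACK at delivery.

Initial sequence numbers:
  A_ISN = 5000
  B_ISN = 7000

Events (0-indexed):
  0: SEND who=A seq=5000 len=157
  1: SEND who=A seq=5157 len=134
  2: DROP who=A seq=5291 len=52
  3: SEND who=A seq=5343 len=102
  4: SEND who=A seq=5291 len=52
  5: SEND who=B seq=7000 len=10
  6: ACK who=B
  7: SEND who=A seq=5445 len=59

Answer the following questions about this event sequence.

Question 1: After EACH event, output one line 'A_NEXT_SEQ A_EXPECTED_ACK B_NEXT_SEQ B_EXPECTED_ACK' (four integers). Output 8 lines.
5157 7000 7000 5157
5291 7000 7000 5291
5343 7000 7000 5291
5445 7000 7000 5291
5445 7000 7000 5445
5445 7010 7010 5445
5445 7010 7010 5445
5504 7010 7010 5504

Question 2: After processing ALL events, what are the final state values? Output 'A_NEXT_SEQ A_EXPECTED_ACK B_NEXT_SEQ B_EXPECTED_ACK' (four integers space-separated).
After event 0: A_seq=5157 A_ack=7000 B_seq=7000 B_ack=5157
After event 1: A_seq=5291 A_ack=7000 B_seq=7000 B_ack=5291
After event 2: A_seq=5343 A_ack=7000 B_seq=7000 B_ack=5291
After event 3: A_seq=5445 A_ack=7000 B_seq=7000 B_ack=5291
After event 4: A_seq=5445 A_ack=7000 B_seq=7000 B_ack=5445
After event 5: A_seq=5445 A_ack=7010 B_seq=7010 B_ack=5445
After event 6: A_seq=5445 A_ack=7010 B_seq=7010 B_ack=5445
After event 7: A_seq=5504 A_ack=7010 B_seq=7010 B_ack=5504

Answer: 5504 7010 7010 5504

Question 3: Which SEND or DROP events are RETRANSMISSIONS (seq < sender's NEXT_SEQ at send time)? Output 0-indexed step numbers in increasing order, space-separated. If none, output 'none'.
Answer: 4

Derivation:
Step 0: SEND seq=5000 -> fresh
Step 1: SEND seq=5157 -> fresh
Step 2: DROP seq=5291 -> fresh
Step 3: SEND seq=5343 -> fresh
Step 4: SEND seq=5291 -> retransmit
Step 5: SEND seq=7000 -> fresh
Step 7: SEND seq=5445 -> fresh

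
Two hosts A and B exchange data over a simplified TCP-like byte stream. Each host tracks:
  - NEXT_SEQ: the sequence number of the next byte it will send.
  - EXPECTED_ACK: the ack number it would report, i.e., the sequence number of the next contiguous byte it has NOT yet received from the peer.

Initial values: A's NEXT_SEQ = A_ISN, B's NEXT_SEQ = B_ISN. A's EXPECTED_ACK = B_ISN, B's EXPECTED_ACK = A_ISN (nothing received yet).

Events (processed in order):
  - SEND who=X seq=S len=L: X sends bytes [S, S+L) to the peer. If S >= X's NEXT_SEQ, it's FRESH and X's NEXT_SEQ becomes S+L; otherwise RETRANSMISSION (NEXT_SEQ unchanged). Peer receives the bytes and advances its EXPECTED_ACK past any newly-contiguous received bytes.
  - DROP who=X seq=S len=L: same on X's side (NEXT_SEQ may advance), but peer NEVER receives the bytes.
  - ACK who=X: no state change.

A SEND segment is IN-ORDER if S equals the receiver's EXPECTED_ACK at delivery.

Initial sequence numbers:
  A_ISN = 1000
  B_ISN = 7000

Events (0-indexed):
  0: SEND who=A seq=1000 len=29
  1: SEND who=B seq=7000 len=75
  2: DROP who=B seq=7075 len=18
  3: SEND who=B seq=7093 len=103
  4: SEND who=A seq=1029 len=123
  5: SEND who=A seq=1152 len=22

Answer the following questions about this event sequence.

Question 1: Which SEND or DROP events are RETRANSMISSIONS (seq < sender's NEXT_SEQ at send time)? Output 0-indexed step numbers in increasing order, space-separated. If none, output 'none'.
Step 0: SEND seq=1000 -> fresh
Step 1: SEND seq=7000 -> fresh
Step 2: DROP seq=7075 -> fresh
Step 3: SEND seq=7093 -> fresh
Step 4: SEND seq=1029 -> fresh
Step 5: SEND seq=1152 -> fresh

Answer: none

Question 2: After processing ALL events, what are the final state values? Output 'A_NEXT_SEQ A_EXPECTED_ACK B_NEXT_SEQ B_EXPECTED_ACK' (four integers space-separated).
After event 0: A_seq=1029 A_ack=7000 B_seq=7000 B_ack=1029
After event 1: A_seq=1029 A_ack=7075 B_seq=7075 B_ack=1029
After event 2: A_seq=1029 A_ack=7075 B_seq=7093 B_ack=1029
After event 3: A_seq=1029 A_ack=7075 B_seq=7196 B_ack=1029
After event 4: A_seq=1152 A_ack=7075 B_seq=7196 B_ack=1152
After event 5: A_seq=1174 A_ack=7075 B_seq=7196 B_ack=1174

Answer: 1174 7075 7196 1174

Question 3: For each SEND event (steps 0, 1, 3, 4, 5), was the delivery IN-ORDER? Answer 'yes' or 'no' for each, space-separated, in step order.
Answer: yes yes no yes yes

Derivation:
Step 0: SEND seq=1000 -> in-order
Step 1: SEND seq=7000 -> in-order
Step 3: SEND seq=7093 -> out-of-order
Step 4: SEND seq=1029 -> in-order
Step 5: SEND seq=1152 -> in-order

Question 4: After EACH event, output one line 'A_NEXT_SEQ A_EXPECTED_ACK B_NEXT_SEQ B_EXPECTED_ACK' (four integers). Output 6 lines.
1029 7000 7000 1029
1029 7075 7075 1029
1029 7075 7093 1029
1029 7075 7196 1029
1152 7075 7196 1152
1174 7075 7196 1174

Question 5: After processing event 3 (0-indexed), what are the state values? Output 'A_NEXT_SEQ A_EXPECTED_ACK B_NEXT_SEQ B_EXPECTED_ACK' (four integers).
After event 0: A_seq=1029 A_ack=7000 B_seq=7000 B_ack=1029
After event 1: A_seq=1029 A_ack=7075 B_seq=7075 B_ack=1029
After event 2: A_seq=1029 A_ack=7075 B_seq=7093 B_ack=1029
After event 3: A_seq=1029 A_ack=7075 B_seq=7196 B_ack=1029

1029 7075 7196 1029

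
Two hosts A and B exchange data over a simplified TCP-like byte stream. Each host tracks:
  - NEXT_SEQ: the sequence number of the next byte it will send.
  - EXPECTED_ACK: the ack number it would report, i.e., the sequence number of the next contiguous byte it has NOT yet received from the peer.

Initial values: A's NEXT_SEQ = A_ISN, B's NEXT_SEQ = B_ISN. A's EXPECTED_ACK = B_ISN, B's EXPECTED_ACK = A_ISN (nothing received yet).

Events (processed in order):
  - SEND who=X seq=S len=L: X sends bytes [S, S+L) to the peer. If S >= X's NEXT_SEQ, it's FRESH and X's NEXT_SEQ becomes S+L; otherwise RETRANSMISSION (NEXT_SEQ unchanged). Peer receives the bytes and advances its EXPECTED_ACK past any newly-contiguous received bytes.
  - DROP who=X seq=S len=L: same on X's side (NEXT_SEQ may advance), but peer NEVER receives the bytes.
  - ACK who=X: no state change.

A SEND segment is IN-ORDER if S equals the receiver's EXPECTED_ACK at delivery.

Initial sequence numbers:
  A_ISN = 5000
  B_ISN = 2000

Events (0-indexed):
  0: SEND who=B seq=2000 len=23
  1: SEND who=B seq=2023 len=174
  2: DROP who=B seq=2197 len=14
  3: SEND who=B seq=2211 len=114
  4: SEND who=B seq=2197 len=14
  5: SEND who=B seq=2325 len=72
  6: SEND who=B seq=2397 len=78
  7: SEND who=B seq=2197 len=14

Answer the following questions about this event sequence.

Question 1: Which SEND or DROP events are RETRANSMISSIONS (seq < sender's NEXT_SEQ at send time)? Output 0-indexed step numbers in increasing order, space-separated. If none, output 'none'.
Step 0: SEND seq=2000 -> fresh
Step 1: SEND seq=2023 -> fresh
Step 2: DROP seq=2197 -> fresh
Step 3: SEND seq=2211 -> fresh
Step 4: SEND seq=2197 -> retransmit
Step 5: SEND seq=2325 -> fresh
Step 6: SEND seq=2397 -> fresh
Step 7: SEND seq=2197 -> retransmit

Answer: 4 7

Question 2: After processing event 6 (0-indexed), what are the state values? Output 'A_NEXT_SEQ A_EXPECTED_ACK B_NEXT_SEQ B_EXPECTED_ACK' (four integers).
After event 0: A_seq=5000 A_ack=2023 B_seq=2023 B_ack=5000
After event 1: A_seq=5000 A_ack=2197 B_seq=2197 B_ack=5000
After event 2: A_seq=5000 A_ack=2197 B_seq=2211 B_ack=5000
After event 3: A_seq=5000 A_ack=2197 B_seq=2325 B_ack=5000
After event 4: A_seq=5000 A_ack=2325 B_seq=2325 B_ack=5000
After event 5: A_seq=5000 A_ack=2397 B_seq=2397 B_ack=5000
After event 6: A_seq=5000 A_ack=2475 B_seq=2475 B_ack=5000

5000 2475 2475 5000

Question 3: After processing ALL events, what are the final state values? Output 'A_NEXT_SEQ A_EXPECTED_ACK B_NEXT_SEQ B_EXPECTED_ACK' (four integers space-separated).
After event 0: A_seq=5000 A_ack=2023 B_seq=2023 B_ack=5000
After event 1: A_seq=5000 A_ack=2197 B_seq=2197 B_ack=5000
After event 2: A_seq=5000 A_ack=2197 B_seq=2211 B_ack=5000
After event 3: A_seq=5000 A_ack=2197 B_seq=2325 B_ack=5000
After event 4: A_seq=5000 A_ack=2325 B_seq=2325 B_ack=5000
After event 5: A_seq=5000 A_ack=2397 B_seq=2397 B_ack=5000
After event 6: A_seq=5000 A_ack=2475 B_seq=2475 B_ack=5000
After event 7: A_seq=5000 A_ack=2475 B_seq=2475 B_ack=5000

Answer: 5000 2475 2475 5000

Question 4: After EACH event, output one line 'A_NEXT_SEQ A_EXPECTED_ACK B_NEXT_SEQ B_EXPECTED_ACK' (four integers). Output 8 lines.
5000 2023 2023 5000
5000 2197 2197 5000
5000 2197 2211 5000
5000 2197 2325 5000
5000 2325 2325 5000
5000 2397 2397 5000
5000 2475 2475 5000
5000 2475 2475 5000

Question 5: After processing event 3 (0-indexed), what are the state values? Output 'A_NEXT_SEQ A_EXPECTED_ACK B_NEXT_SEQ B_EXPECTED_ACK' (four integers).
After event 0: A_seq=5000 A_ack=2023 B_seq=2023 B_ack=5000
After event 1: A_seq=5000 A_ack=2197 B_seq=2197 B_ack=5000
After event 2: A_seq=5000 A_ack=2197 B_seq=2211 B_ack=5000
After event 3: A_seq=5000 A_ack=2197 B_seq=2325 B_ack=5000

5000 2197 2325 5000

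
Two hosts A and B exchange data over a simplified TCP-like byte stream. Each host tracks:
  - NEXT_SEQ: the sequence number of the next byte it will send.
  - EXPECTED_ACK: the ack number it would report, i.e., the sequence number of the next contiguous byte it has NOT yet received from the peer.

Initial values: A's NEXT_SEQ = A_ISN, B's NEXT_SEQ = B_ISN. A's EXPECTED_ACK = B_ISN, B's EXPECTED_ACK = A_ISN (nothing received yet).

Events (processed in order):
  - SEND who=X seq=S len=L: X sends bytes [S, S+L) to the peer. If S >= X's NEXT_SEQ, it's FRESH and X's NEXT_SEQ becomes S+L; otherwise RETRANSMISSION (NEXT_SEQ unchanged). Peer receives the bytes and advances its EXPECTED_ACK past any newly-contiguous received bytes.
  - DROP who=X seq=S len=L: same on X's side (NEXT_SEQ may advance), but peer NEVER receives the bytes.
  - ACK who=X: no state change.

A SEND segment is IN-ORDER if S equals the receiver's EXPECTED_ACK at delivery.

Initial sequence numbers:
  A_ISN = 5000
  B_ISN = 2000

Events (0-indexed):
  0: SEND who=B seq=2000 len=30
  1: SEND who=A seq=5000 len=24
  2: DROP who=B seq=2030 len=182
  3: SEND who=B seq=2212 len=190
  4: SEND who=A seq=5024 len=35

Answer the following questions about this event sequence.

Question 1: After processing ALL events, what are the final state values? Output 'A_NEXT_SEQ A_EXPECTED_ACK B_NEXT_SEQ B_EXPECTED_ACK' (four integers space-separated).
Answer: 5059 2030 2402 5059

Derivation:
After event 0: A_seq=5000 A_ack=2030 B_seq=2030 B_ack=5000
After event 1: A_seq=5024 A_ack=2030 B_seq=2030 B_ack=5024
After event 2: A_seq=5024 A_ack=2030 B_seq=2212 B_ack=5024
After event 3: A_seq=5024 A_ack=2030 B_seq=2402 B_ack=5024
After event 4: A_seq=5059 A_ack=2030 B_seq=2402 B_ack=5059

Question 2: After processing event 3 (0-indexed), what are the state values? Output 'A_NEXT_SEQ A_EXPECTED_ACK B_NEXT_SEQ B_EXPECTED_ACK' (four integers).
After event 0: A_seq=5000 A_ack=2030 B_seq=2030 B_ack=5000
After event 1: A_seq=5024 A_ack=2030 B_seq=2030 B_ack=5024
After event 2: A_seq=5024 A_ack=2030 B_seq=2212 B_ack=5024
After event 3: A_seq=5024 A_ack=2030 B_seq=2402 B_ack=5024

5024 2030 2402 5024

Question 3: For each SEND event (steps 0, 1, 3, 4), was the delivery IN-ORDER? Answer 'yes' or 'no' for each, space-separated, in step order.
Step 0: SEND seq=2000 -> in-order
Step 1: SEND seq=5000 -> in-order
Step 3: SEND seq=2212 -> out-of-order
Step 4: SEND seq=5024 -> in-order

Answer: yes yes no yes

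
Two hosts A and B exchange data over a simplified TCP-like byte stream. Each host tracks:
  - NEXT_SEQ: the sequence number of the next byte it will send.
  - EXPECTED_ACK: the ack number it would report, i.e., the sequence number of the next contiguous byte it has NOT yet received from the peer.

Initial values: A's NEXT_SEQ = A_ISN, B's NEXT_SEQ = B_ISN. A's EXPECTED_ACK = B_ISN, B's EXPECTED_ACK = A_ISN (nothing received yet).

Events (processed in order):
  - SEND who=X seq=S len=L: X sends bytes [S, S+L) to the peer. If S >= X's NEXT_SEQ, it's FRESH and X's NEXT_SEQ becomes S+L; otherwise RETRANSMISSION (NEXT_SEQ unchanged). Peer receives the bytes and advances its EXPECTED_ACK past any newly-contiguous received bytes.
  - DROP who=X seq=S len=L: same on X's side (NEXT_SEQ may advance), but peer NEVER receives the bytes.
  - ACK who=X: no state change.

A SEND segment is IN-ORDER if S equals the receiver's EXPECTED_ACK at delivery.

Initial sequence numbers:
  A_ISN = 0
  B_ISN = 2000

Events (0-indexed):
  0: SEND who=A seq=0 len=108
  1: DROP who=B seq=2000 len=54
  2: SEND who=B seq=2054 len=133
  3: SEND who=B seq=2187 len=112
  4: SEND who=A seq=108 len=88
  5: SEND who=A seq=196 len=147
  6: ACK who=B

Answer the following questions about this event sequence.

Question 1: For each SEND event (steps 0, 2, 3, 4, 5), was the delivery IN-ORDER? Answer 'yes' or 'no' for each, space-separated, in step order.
Step 0: SEND seq=0 -> in-order
Step 2: SEND seq=2054 -> out-of-order
Step 3: SEND seq=2187 -> out-of-order
Step 4: SEND seq=108 -> in-order
Step 5: SEND seq=196 -> in-order

Answer: yes no no yes yes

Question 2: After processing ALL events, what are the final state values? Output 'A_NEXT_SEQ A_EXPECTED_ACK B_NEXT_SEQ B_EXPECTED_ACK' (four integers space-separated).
Answer: 343 2000 2299 343

Derivation:
After event 0: A_seq=108 A_ack=2000 B_seq=2000 B_ack=108
After event 1: A_seq=108 A_ack=2000 B_seq=2054 B_ack=108
After event 2: A_seq=108 A_ack=2000 B_seq=2187 B_ack=108
After event 3: A_seq=108 A_ack=2000 B_seq=2299 B_ack=108
After event 4: A_seq=196 A_ack=2000 B_seq=2299 B_ack=196
After event 5: A_seq=343 A_ack=2000 B_seq=2299 B_ack=343
After event 6: A_seq=343 A_ack=2000 B_seq=2299 B_ack=343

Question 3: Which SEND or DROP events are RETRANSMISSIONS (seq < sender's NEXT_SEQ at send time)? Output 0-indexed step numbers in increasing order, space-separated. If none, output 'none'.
Step 0: SEND seq=0 -> fresh
Step 1: DROP seq=2000 -> fresh
Step 2: SEND seq=2054 -> fresh
Step 3: SEND seq=2187 -> fresh
Step 4: SEND seq=108 -> fresh
Step 5: SEND seq=196 -> fresh

Answer: none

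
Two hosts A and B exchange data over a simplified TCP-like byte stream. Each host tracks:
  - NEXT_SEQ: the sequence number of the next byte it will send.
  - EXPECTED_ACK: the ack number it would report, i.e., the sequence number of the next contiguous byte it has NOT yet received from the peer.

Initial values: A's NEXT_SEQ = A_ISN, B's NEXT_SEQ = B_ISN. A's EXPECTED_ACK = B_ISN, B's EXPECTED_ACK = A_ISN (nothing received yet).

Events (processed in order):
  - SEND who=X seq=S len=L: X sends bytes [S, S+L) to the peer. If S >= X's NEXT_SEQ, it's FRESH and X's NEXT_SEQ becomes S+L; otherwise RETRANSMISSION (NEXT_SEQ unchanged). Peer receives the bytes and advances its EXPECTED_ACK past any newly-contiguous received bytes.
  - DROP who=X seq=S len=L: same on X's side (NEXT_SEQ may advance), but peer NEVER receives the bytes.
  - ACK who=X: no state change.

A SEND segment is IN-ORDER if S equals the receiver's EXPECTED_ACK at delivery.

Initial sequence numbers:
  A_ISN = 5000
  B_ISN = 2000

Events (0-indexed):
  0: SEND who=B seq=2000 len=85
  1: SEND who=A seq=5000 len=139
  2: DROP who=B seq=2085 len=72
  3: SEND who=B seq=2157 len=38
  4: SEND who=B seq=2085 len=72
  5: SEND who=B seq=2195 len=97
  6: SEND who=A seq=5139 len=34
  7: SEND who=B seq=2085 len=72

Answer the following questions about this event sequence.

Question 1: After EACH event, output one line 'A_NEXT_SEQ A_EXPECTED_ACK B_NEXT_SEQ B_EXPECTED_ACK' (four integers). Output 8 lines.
5000 2085 2085 5000
5139 2085 2085 5139
5139 2085 2157 5139
5139 2085 2195 5139
5139 2195 2195 5139
5139 2292 2292 5139
5173 2292 2292 5173
5173 2292 2292 5173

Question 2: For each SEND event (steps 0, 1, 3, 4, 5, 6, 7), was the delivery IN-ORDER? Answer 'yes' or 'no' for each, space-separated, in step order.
Answer: yes yes no yes yes yes no

Derivation:
Step 0: SEND seq=2000 -> in-order
Step 1: SEND seq=5000 -> in-order
Step 3: SEND seq=2157 -> out-of-order
Step 4: SEND seq=2085 -> in-order
Step 5: SEND seq=2195 -> in-order
Step 6: SEND seq=5139 -> in-order
Step 7: SEND seq=2085 -> out-of-order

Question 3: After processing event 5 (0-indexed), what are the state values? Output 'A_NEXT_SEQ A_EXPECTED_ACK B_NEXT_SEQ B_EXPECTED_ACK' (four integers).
After event 0: A_seq=5000 A_ack=2085 B_seq=2085 B_ack=5000
After event 1: A_seq=5139 A_ack=2085 B_seq=2085 B_ack=5139
After event 2: A_seq=5139 A_ack=2085 B_seq=2157 B_ack=5139
After event 3: A_seq=5139 A_ack=2085 B_seq=2195 B_ack=5139
After event 4: A_seq=5139 A_ack=2195 B_seq=2195 B_ack=5139
After event 5: A_seq=5139 A_ack=2292 B_seq=2292 B_ack=5139

5139 2292 2292 5139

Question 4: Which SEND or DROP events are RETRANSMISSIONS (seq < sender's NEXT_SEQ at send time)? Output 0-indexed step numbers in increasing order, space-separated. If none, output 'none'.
Step 0: SEND seq=2000 -> fresh
Step 1: SEND seq=5000 -> fresh
Step 2: DROP seq=2085 -> fresh
Step 3: SEND seq=2157 -> fresh
Step 4: SEND seq=2085 -> retransmit
Step 5: SEND seq=2195 -> fresh
Step 6: SEND seq=5139 -> fresh
Step 7: SEND seq=2085 -> retransmit

Answer: 4 7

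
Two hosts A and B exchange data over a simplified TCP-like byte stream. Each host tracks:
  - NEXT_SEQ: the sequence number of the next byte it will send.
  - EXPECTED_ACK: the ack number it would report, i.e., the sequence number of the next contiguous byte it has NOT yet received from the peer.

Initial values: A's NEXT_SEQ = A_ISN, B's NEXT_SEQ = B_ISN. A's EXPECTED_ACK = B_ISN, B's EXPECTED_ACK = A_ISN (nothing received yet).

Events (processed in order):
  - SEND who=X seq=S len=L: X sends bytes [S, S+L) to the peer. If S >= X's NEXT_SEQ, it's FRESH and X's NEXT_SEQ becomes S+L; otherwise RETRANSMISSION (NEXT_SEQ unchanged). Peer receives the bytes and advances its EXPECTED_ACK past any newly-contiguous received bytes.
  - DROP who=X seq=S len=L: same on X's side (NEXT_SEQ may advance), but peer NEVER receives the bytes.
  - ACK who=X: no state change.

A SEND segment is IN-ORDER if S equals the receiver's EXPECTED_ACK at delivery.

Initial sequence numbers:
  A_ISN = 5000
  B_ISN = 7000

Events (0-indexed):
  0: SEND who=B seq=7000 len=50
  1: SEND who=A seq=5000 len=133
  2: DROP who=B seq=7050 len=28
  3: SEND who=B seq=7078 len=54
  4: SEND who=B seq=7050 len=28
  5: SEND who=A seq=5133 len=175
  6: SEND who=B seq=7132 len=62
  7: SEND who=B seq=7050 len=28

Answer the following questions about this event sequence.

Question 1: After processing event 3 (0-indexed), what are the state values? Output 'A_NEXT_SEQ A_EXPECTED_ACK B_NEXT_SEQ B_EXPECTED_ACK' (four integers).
After event 0: A_seq=5000 A_ack=7050 B_seq=7050 B_ack=5000
After event 1: A_seq=5133 A_ack=7050 B_seq=7050 B_ack=5133
After event 2: A_seq=5133 A_ack=7050 B_seq=7078 B_ack=5133
After event 3: A_seq=5133 A_ack=7050 B_seq=7132 B_ack=5133

5133 7050 7132 5133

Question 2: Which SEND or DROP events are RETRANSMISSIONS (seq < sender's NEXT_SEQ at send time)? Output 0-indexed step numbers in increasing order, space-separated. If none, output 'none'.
Step 0: SEND seq=7000 -> fresh
Step 1: SEND seq=5000 -> fresh
Step 2: DROP seq=7050 -> fresh
Step 3: SEND seq=7078 -> fresh
Step 4: SEND seq=7050 -> retransmit
Step 5: SEND seq=5133 -> fresh
Step 6: SEND seq=7132 -> fresh
Step 7: SEND seq=7050 -> retransmit

Answer: 4 7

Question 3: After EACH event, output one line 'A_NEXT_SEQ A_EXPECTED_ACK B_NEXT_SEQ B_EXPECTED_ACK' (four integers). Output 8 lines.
5000 7050 7050 5000
5133 7050 7050 5133
5133 7050 7078 5133
5133 7050 7132 5133
5133 7132 7132 5133
5308 7132 7132 5308
5308 7194 7194 5308
5308 7194 7194 5308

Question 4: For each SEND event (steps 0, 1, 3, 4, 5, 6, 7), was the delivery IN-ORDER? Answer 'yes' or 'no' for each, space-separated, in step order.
Step 0: SEND seq=7000 -> in-order
Step 1: SEND seq=5000 -> in-order
Step 3: SEND seq=7078 -> out-of-order
Step 4: SEND seq=7050 -> in-order
Step 5: SEND seq=5133 -> in-order
Step 6: SEND seq=7132 -> in-order
Step 7: SEND seq=7050 -> out-of-order

Answer: yes yes no yes yes yes no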